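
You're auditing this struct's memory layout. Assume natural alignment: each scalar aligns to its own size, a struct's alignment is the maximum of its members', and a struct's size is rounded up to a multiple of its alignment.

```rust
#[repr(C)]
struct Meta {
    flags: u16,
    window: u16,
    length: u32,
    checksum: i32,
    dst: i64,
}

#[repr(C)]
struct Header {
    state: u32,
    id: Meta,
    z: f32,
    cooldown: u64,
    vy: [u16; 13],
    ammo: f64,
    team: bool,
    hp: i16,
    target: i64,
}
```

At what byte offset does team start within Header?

88

Meta: 0..2  flags  (2B, 2-aligned); 2..4  window  (2B, 2-aligned); 4..8  length  (4B, 4-aligned); 8..12  checksum  (4B, 4-aligned); 12..16  -- padding (4B); 16..24  dst  (8B, 8-aligned); sizeof = 24, alignof = 8
0..4  state  (4B, 4-aligned)
4..8  -- padding (4B)
8..32  id  (24B, 8-aligned)
32..36  z  (4B, 4-aligned)
36..40  -- padding (4B)
40..48  cooldown  (8B, 8-aligned)
48..74  vy  (26B, 2-aligned)
74..80  -- padding (6B)
80..88  ammo  (8B, 8-aligned)
88..89  team  (1B, 1-aligned)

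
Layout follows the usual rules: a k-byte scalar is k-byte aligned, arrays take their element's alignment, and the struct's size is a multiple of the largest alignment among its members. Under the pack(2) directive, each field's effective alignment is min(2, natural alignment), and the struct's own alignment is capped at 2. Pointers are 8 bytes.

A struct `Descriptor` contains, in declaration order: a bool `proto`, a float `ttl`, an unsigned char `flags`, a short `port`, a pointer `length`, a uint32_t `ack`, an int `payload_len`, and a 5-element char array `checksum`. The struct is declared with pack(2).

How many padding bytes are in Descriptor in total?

@0: proto [1B, align 1] → 1
+1 pad (align 2)
@2: ttl [4B, align 2] → 6
@6: flags [1B, align 1] → 7
+1 pad (align 2)
@8: port [2B, align 2] → 10
@10: length [8B, align 2] → 18
@18: ack [4B, align 2] → 22
@22: payload_len [4B, align 2] → 26
@26: checksum [5B, align 1] → 31
+1 tail pad (align 2)
size 32, align 2
data bytes 29, size 32 → padding 3

3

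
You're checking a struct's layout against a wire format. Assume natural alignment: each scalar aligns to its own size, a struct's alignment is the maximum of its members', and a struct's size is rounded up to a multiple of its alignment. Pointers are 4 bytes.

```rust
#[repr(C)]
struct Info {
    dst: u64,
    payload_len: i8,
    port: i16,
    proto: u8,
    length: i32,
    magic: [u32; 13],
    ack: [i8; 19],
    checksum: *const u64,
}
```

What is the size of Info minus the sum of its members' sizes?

5

0..8  dst  (8B, 8-aligned)
8..9  payload_len  (1B, 1-aligned)
9..10  -- padding (1B)
10..12  port  (2B, 2-aligned)
12..13  proto  (1B, 1-aligned)
13..16  -- padding (3B)
16..20  length  (4B, 4-aligned)
20..72  magic  (52B, 4-aligned)
72..91  ack  (19B, 1-aligned)
91..92  -- padding (1B)
92..96  checksum  (4B, 4-aligned)
sizeof = 96, alignof = 8
data bytes 91, size 96 → padding 5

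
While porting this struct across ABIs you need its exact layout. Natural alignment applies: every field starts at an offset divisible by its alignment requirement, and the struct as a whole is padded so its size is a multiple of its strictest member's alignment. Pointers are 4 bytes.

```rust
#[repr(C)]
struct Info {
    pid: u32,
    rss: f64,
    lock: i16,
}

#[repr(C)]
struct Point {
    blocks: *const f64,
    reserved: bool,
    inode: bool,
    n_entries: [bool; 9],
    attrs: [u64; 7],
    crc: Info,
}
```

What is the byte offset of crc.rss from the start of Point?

80

Info: pid at 0 (size 4, align 4) → ends 4; pad 4 to align 8 for rss; rss at 8 (size 8, align 8) → ends 16; lock at 16 (size 2, align 2) → ends 18; tail pad 6 to reach multiple of 8; total 24 bytes, alignment 8
blocks at 0 (size 4, align 4) → ends 4
reserved at 4 (size 1, align 1) → ends 5
inode at 5 (size 1, align 1) → ends 6
n_entries at 6 (size 9, align 1) → ends 15
pad 1 to align 8 for attrs
attrs at 16 (size 56, align 8) → ends 72
crc at 72 (size 24, align 8) → ends 96
within Info: rss at 8
72 + 8 = 80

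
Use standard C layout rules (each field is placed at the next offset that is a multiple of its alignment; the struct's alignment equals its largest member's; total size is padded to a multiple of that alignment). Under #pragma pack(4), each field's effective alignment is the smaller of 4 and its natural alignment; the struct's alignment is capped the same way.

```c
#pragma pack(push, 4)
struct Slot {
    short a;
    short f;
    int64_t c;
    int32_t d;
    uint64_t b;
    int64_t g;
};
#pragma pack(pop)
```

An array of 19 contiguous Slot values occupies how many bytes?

0..2  a  (2B, 2-aligned)
2..4  f  (2B, 2-aligned)
4..12  c  (8B, 4-aligned)
12..16  d  (4B, 4-aligned)
16..24  b  (8B, 4-aligned)
24..32  g  (8B, 4-aligned)
sizeof = 32, alignof = 4
array of 19: 19 × 32 = 608

608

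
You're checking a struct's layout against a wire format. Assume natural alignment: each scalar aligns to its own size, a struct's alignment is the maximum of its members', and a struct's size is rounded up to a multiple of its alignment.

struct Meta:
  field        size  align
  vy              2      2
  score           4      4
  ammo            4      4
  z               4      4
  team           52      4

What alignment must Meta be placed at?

member alignments: vy=2, score=4, ammo=4, z=4, team=4
max = 4

4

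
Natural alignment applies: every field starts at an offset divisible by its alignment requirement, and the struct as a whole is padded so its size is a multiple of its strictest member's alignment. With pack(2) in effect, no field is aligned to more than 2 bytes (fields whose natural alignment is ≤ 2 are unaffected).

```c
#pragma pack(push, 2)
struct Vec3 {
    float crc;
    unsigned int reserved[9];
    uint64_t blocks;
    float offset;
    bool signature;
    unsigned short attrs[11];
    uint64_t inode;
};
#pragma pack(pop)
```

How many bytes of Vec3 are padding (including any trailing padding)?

@0: crc [4B, align 2] → 4
@4: reserved [36B, align 2] → 40
@40: blocks [8B, align 2] → 48
@48: offset [4B, align 2] → 52
@52: signature [1B, align 1] → 53
+1 pad (align 2)
@54: attrs [22B, align 2] → 76
@76: inode [8B, align 2] → 84
size 84, align 2
data bytes 83, size 84 → padding 1

1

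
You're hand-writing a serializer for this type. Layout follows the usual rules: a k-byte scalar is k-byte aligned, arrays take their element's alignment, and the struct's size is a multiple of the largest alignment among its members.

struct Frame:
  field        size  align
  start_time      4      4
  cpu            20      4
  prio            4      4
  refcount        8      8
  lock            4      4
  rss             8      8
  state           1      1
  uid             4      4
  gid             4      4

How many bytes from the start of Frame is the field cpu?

4

0..4  start_time  (4B, 4-aligned)
4..24  cpu  (20B, 4-aligned)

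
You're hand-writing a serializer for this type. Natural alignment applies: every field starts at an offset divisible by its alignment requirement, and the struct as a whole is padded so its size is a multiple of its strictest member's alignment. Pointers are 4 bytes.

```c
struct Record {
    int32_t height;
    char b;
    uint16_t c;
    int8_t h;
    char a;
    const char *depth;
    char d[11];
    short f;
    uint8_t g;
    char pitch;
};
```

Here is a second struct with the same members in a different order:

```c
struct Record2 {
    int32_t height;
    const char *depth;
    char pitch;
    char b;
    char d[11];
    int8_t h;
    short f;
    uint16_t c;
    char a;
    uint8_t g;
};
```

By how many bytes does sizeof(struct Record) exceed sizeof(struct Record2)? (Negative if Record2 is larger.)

4

@0: height [4B, align 4] → 4
@4: b [1B, align 1] → 5
+1 pad (align 2)
@6: c [2B, align 2] → 8
@8: h [1B, align 1] → 9
@9: a [1B, align 1] → 10
+2 pad (align 4)
@12: depth [4B, align 4] → 16
@16: d [11B, align 1] → 27
+1 pad (align 2)
@28: f [2B, align 2] → 30
@30: g [1B, align 1] → 31
@31: pitch [1B, align 1] → 32
size 32, align 4
— Record2 —
@0: height [4B, align 4] → 4
@4: depth [4B, align 4] → 8
@8: pitch [1B, align 1] → 9
@9: b [1B, align 1] → 10
@10: d [11B, align 1] → 21
@21: h [1B, align 1] → 22
@22: f [2B, align 2] → 24
@24: c [2B, align 2] → 26
@26: a [1B, align 1] → 27
@27: g [1B, align 1] → 28
size 28, align 4
32 − 28 = 4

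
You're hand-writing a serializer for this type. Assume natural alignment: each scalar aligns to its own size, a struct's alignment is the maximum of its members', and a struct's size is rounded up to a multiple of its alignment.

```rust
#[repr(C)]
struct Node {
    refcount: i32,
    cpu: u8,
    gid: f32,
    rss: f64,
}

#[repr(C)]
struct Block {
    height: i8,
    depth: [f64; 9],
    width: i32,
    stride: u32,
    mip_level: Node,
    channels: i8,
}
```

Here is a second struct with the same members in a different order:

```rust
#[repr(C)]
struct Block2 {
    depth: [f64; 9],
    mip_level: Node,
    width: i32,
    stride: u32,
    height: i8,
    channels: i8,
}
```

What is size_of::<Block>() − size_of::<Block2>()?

Node: 0..4  refcount  (4B, 4-aligned); 4..5  cpu  (1B, 1-aligned); 5..8  -- padding (3B); 8..12  gid  (4B, 4-aligned); 12..16  -- padding (4B); 16..24  rss  (8B, 8-aligned); sizeof = 24, alignof = 8
0..1  height  (1B, 1-aligned)
1..8  -- padding (7B)
8..80  depth  (72B, 8-aligned)
80..84  width  (4B, 4-aligned)
84..88  stride  (4B, 4-aligned)
88..112  mip_level  (24B, 8-aligned)
112..113  channels  (1B, 1-aligned)
113..120  -- tail padding (7B)
sizeof = 120, alignof = 8
— Block2 —
0..72  depth  (72B, 8-aligned)
72..96  mip_level  (24B, 8-aligned)
96..100  width  (4B, 4-aligned)
100..104  stride  (4B, 4-aligned)
104..105  height  (1B, 1-aligned)
105..106  channels  (1B, 1-aligned)
106..112  -- tail padding (6B)
sizeof = 112, alignof = 8
120 − 112 = 8

8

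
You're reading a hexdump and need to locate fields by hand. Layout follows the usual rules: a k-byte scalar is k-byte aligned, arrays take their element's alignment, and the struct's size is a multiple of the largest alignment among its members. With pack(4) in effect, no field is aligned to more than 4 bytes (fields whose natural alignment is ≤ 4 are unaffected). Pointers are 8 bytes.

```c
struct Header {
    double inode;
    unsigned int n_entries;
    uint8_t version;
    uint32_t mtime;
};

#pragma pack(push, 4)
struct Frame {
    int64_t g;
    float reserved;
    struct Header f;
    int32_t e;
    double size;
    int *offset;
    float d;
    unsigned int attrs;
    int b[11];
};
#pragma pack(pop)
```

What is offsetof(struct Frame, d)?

56

Header: 0..8  inode  (8B, 8-aligned); 8..12  n_entries  (4B, 4-aligned); 12..13  version  (1B, 1-aligned); 13..16  -- padding (3B); 16..20  mtime  (4B, 4-aligned); 20..24  -- tail padding (4B); sizeof = 24, alignof = 8
0..8  g  (8B, 4-aligned)
8..12  reserved  (4B, 4-aligned)
12..36  f  (24B, 4-aligned)
36..40  e  (4B, 4-aligned)
40..48  size  (8B, 4-aligned)
48..56  offset  (8B, 4-aligned)
56..60  d  (4B, 4-aligned)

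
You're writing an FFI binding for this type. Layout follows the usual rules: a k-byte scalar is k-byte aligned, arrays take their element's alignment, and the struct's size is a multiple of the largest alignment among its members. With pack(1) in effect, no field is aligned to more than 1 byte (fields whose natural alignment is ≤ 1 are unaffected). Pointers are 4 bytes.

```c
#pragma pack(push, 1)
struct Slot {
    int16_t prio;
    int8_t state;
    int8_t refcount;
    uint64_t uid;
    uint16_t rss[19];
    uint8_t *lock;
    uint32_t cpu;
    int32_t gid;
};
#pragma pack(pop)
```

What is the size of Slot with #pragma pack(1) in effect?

62

prio at 0 (size 2, align 1) → ends 2
state at 2 (size 1, align 1) → ends 3
refcount at 3 (size 1, align 1) → ends 4
uid at 4 (size 8, align 1) → ends 12
rss at 12 (size 38, align 1) → ends 50
lock at 50 (size 4, align 1) → ends 54
cpu at 54 (size 4, align 1) → ends 58
gid at 58 (size 4, align 1) → ends 62
total 62 bytes, alignment 1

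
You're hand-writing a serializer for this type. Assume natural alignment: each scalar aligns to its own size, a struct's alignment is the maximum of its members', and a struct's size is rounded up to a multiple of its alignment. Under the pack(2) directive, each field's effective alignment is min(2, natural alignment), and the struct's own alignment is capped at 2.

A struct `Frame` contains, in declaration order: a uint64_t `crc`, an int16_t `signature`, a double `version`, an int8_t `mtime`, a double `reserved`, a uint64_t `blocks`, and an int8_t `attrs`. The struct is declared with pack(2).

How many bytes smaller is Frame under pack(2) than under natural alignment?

natural layout:
  0..8  crc  (8B, 8-aligned)
  8..10  signature  (2B, 2-aligned)
  10..16  -- padding (6B)
  16..24  version  (8B, 8-aligned)
  24..25  mtime  (1B, 1-aligned)
  25..32  -- padding (7B)
  32..40  reserved  (8B, 8-aligned)
  40..48  blocks  (8B, 8-aligned)
  48..49  attrs  (1B, 1-aligned)
  49..56  -- tail padding (7B)
  sizeof = 56, alignof = 8
packed(2) layout:
  0..8  crc  (8B, 2-aligned)
  8..10  signature  (2B, 2-aligned)
  10..18  version  (8B, 2-aligned)
  18..19  mtime  (1B, 1-aligned)
  19..20  -- padding (1B)
  20..28  reserved  (8B, 2-aligned)
  28..36  blocks  (8B, 2-aligned)
  36..37  attrs  (1B, 1-aligned)
  37..38  -- tail padding (1B)
  sizeof = 38, alignof = 2
56 − 38 = 18

18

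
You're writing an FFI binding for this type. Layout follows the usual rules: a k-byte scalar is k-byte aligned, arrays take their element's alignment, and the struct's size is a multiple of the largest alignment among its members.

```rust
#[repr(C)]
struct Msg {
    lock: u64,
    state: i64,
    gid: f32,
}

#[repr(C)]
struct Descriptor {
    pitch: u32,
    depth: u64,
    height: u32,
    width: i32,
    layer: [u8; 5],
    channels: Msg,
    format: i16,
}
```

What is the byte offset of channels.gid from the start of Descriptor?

48

Msg: lock at 0 (size 8, align 8) → ends 8; state at 8 (size 8, align 8) → ends 16; gid at 16 (size 4, align 4) → ends 20; tail pad 4 to reach multiple of 8; total 24 bytes, alignment 8
pitch at 0 (size 4, align 4) → ends 4
pad 4 to align 8 for depth
depth at 8 (size 8, align 8) → ends 16
height at 16 (size 4, align 4) → ends 20
width at 20 (size 4, align 4) → ends 24
layer at 24 (size 5, align 1) → ends 29
pad 3 to align 8 for channels
channels at 32 (size 24, align 8) → ends 56
within Msg: gid at 16
32 + 16 = 48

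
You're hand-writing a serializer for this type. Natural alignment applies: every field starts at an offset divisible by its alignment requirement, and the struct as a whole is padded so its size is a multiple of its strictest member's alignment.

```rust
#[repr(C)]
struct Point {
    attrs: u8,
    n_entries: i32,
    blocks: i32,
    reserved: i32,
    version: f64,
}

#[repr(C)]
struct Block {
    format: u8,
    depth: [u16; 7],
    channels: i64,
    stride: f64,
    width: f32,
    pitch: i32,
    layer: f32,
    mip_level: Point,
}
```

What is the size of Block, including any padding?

Point: attrs at 0 (size 1, align 1) → ends 1; pad 3 to align 4 for n_entries; n_entries at 4 (size 4, align 4) → ends 8; blocks at 8 (size 4, align 4) → ends 12; reserved at 12 (size 4, align 4) → ends 16; version at 16 (size 8, align 8) → ends 24; total 24 bytes, alignment 8
format at 0 (size 1, align 1) → ends 1
pad 1 to align 2 for depth
depth at 2 (size 14, align 2) → ends 16
channels at 16 (size 8, align 8) → ends 24
stride at 24 (size 8, align 8) → ends 32
width at 32 (size 4, align 4) → ends 36
pitch at 36 (size 4, align 4) → ends 40
layer at 40 (size 4, align 4) → ends 44
pad 4 to align 8 for mip_level
mip_level at 48 (size 24, align 8) → ends 72
total 72 bytes, alignment 8

72 bytes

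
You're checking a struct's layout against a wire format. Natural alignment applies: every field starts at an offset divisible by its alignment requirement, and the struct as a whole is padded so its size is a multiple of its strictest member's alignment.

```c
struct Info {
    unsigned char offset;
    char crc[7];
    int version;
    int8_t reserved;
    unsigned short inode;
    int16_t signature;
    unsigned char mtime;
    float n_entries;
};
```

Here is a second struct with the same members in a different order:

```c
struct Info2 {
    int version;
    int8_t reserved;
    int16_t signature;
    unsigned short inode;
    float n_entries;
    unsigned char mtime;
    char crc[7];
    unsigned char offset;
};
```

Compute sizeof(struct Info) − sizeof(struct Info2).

-4

offset at 0 (size 1, align 1) → ends 1
crc at 1 (size 7, align 1) → ends 8
version at 8 (size 4, align 4) → ends 12
reserved at 12 (size 1, align 1) → ends 13
pad 1 to align 2 for inode
inode at 14 (size 2, align 2) → ends 16
signature at 16 (size 2, align 2) → ends 18
mtime at 18 (size 1, align 1) → ends 19
pad 1 to align 4 for n_entries
n_entries at 20 (size 4, align 4) → ends 24
total 24 bytes, alignment 4
— Info2 —
version at 0 (size 4, align 4) → ends 4
reserved at 4 (size 1, align 1) → ends 5
pad 1 to align 2 for signature
signature at 6 (size 2, align 2) → ends 8
inode at 8 (size 2, align 2) → ends 10
pad 2 to align 4 for n_entries
n_entries at 12 (size 4, align 4) → ends 16
mtime at 16 (size 1, align 1) → ends 17
crc at 17 (size 7, align 1) → ends 24
offset at 24 (size 1, align 1) → ends 25
tail pad 3 to reach multiple of 4
total 28 bytes, alignment 4
24 − 28 = -4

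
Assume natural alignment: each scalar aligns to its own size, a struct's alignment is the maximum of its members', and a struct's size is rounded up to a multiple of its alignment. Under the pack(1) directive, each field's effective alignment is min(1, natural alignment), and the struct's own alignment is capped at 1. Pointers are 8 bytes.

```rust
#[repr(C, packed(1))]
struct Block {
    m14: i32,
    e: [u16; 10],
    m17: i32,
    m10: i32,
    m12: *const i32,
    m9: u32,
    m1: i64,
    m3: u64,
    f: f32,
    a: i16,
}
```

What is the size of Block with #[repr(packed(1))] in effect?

0..4  m14  (4B, 1-aligned)
4..24  e  (20B, 1-aligned)
24..28  m17  (4B, 1-aligned)
28..32  m10  (4B, 1-aligned)
32..40  m12  (8B, 1-aligned)
40..44  m9  (4B, 1-aligned)
44..52  m1  (8B, 1-aligned)
52..60  m3  (8B, 1-aligned)
60..64  f  (4B, 1-aligned)
64..66  a  (2B, 1-aligned)
sizeof = 66, alignof = 1

66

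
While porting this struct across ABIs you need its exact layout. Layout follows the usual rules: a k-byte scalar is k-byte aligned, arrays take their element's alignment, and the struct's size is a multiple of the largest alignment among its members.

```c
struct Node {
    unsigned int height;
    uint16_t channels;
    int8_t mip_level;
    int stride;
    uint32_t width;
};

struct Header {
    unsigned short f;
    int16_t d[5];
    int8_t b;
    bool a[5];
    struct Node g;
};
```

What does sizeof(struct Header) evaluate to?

Node: 0..4  height  (4B, 4-aligned); 4..6  channels  (2B, 2-aligned); 6..7  mip_level  (1B, 1-aligned); 7..8  -- padding (1B); 8..12  stride  (4B, 4-aligned); 12..16  width  (4B, 4-aligned); sizeof = 16, alignof = 4
0..2  f  (2B, 2-aligned)
2..12  d  (10B, 2-aligned)
12..13  b  (1B, 1-aligned)
13..18  a  (5B, 1-aligned)
18..20  -- padding (2B)
20..36  g  (16B, 4-aligned)
sizeof = 36, alignof = 4

36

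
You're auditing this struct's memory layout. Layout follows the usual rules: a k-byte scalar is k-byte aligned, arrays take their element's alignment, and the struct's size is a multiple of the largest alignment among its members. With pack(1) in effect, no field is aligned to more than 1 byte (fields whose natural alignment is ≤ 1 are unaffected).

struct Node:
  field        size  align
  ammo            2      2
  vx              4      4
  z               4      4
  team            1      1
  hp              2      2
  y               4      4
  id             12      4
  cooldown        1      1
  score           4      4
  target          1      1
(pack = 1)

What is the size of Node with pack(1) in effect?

@0: ammo [2B, align 1] → 2
@2: vx [4B, align 1] → 6
@6: z [4B, align 1] → 10
@10: team [1B, align 1] → 11
@11: hp [2B, align 1] → 13
@13: y [4B, align 1] → 17
@17: id [12B, align 1] → 29
@29: cooldown [1B, align 1] → 30
@30: score [4B, align 1] → 34
@34: target [1B, align 1] → 35
size 35, align 1

35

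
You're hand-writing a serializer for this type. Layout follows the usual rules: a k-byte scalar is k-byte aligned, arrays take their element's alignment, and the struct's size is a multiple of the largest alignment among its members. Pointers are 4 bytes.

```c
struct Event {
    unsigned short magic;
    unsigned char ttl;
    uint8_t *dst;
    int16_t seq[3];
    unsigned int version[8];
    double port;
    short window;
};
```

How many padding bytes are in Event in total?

9

0..2  magic  (2B, 2-aligned)
2..3  ttl  (1B, 1-aligned)
3..4  -- padding (1B)
4..8  dst  (4B, 4-aligned)
8..14  seq  (6B, 2-aligned)
14..16  -- padding (2B)
16..48  version  (32B, 4-aligned)
48..56  port  (8B, 8-aligned)
56..58  window  (2B, 2-aligned)
58..64  -- tail padding (6B)
sizeof = 64, alignof = 8
data bytes 55, size 64 → padding 9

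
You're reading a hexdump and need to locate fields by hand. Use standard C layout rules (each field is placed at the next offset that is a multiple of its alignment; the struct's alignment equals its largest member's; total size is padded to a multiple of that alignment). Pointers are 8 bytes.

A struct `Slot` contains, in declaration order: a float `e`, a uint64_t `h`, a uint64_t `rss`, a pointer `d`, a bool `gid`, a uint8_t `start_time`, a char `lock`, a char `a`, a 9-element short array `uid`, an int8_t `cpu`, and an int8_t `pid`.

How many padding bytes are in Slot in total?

0..4  e  (4B, 4-aligned)
4..8  -- padding (4B)
8..16  h  (8B, 8-aligned)
16..24  rss  (8B, 8-aligned)
24..32  d  (8B, 8-aligned)
32..33  gid  (1B, 1-aligned)
33..34  start_time  (1B, 1-aligned)
34..35  lock  (1B, 1-aligned)
35..36  a  (1B, 1-aligned)
36..54  uid  (18B, 2-aligned)
54..55  cpu  (1B, 1-aligned)
55..56  pid  (1B, 1-aligned)
sizeof = 56, alignof = 8
data bytes 52, size 56 → padding 4

4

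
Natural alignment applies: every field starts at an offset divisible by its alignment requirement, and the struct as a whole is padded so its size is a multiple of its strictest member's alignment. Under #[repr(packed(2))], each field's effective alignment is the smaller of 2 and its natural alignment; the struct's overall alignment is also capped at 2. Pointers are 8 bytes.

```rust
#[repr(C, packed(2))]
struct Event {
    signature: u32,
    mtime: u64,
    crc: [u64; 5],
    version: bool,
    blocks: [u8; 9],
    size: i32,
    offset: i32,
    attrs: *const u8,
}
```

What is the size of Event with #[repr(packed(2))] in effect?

@0: signature [4B, align 2] → 4
@4: mtime [8B, align 2] → 12
@12: crc [40B, align 2] → 52
@52: version [1B, align 1] → 53
@53: blocks [9B, align 1] → 62
@62: size [4B, align 2] → 66
@66: offset [4B, align 2] → 70
@70: attrs [8B, align 2] → 78
size 78, align 2

78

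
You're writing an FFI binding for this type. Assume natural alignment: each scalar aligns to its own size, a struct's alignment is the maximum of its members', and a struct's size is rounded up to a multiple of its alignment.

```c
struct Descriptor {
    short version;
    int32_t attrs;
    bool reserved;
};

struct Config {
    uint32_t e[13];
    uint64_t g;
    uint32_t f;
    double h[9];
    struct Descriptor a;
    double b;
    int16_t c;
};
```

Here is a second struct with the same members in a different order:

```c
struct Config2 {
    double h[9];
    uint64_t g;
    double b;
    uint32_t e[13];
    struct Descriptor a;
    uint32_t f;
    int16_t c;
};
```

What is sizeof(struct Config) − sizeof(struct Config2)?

16

Descriptor: version at 0 (size 2, align 2) → ends 2; pad 2 to align 4 for attrs; attrs at 4 (size 4, align 4) → ends 8; reserved at 8 (size 1, align 1) → ends 9; tail pad 3 to reach multiple of 4; total 12 bytes, alignment 4
e at 0 (size 52, align 4) → ends 52
pad 4 to align 8 for g
g at 56 (size 8, align 8) → ends 64
f at 64 (size 4, align 4) → ends 68
pad 4 to align 8 for h
h at 72 (size 72, align 8) → ends 144
a at 144 (size 12, align 4) → ends 156
pad 4 to align 8 for b
b at 160 (size 8, align 8) → ends 168
c at 168 (size 2, align 2) → ends 170
tail pad 6 to reach multiple of 8
total 176 bytes, alignment 8
— Config2 —
h at 0 (size 72, align 8) → ends 72
g at 72 (size 8, align 8) → ends 80
b at 80 (size 8, align 8) → ends 88
e at 88 (size 52, align 4) → ends 140
a at 140 (size 12, align 4) → ends 152
f at 152 (size 4, align 4) → ends 156
c at 156 (size 2, align 2) → ends 158
tail pad 2 to reach multiple of 8
total 160 bytes, alignment 8
176 − 160 = 16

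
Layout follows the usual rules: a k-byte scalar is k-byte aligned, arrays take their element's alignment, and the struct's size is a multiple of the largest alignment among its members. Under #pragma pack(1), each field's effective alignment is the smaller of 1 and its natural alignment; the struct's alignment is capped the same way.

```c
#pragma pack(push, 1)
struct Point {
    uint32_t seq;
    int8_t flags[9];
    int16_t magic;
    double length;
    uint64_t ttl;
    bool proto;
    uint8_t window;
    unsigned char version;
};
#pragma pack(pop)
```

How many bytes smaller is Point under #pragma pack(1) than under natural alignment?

6

natural layout:
  seq at 0 (size 4, align 4) → ends 4
  flags at 4 (size 9, align 1) → ends 13
  pad 1 to align 2 for magic
  magic at 14 (size 2, align 2) → ends 16
  length at 16 (size 8, align 8) → ends 24
  ttl at 24 (size 8, align 8) → ends 32
  proto at 32 (size 1, align 1) → ends 33
  window at 33 (size 1, align 1) → ends 34
  version at 34 (size 1, align 1) → ends 35
  tail pad 5 to reach multiple of 8
  total 40 bytes, alignment 8
packed(1) layout:
  seq at 0 (size 4, align 1) → ends 4
  flags at 4 (size 9, align 1) → ends 13
  magic at 13 (size 2, align 1) → ends 15
  length at 15 (size 8, align 1) → ends 23
  ttl at 23 (size 8, align 1) → ends 31
  proto at 31 (size 1, align 1) → ends 32
  window at 32 (size 1, align 1) → ends 33
  version at 33 (size 1, align 1) → ends 34
  total 34 bytes, alignment 1
40 − 34 = 6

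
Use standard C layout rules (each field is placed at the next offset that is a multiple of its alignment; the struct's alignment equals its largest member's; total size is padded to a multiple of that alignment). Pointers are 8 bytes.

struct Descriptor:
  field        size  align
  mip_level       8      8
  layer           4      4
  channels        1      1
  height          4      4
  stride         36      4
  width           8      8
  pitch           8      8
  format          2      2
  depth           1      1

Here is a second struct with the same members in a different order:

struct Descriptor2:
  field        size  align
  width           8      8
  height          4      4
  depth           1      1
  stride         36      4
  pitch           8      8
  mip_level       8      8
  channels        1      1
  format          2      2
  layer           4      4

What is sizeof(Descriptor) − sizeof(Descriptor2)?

0

@0: mip_level [8B, align 8] → 8
@8: layer [4B, align 4] → 12
@12: channels [1B, align 1] → 13
+3 pad (align 4)
@16: height [4B, align 4] → 20
@20: stride [36B, align 4] → 56
@56: width [8B, align 8] → 64
@64: pitch [8B, align 8] → 72
@72: format [2B, align 2] → 74
@74: depth [1B, align 1] → 75
+5 tail pad (align 8)
size 80, align 8
— Descriptor2 —
@0: width [8B, align 8] → 8
@8: height [4B, align 4] → 12
@12: depth [1B, align 1] → 13
+3 pad (align 4)
@16: stride [36B, align 4] → 52
+4 pad (align 8)
@56: pitch [8B, align 8] → 64
@64: mip_level [8B, align 8] → 72
@72: channels [1B, align 1] → 73
+1 pad (align 2)
@74: format [2B, align 2] → 76
@76: layer [4B, align 4] → 80
size 80, align 8
80 − 80 = 0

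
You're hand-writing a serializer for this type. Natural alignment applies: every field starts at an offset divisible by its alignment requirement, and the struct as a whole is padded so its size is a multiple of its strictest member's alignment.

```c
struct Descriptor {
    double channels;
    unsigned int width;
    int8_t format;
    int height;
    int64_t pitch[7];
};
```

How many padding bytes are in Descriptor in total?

0..8  channels  (8B, 8-aligned)
8..12  width  (4B, 4-aligned)
12..13  format  (1B, 1-aligned)
13..16  -- padding (3B)
16..20  height  (4B, 4-aligned)
20..24  -- padding (4B)
24..80  pitch  (56B, 8-aligned)
sizeof = 80, alignof = 8
data bytes 73, size 80 → padding 7

7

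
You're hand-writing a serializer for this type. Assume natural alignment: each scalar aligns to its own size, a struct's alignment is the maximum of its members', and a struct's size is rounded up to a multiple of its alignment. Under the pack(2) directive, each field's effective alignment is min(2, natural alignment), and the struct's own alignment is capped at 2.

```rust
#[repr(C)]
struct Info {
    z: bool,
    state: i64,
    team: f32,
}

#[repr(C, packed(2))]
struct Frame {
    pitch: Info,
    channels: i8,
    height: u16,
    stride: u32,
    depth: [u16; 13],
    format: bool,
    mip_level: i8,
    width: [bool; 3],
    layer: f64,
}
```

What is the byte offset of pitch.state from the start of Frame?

8

Info: 0..1  z  (1B, 1-aligned); 1..8  -- padding (7B); 8..16  state  (8B, 8-aligned); 16..20  team  (4B, 4-aligned); 20..24  -- tail padding (4B); sizeof = 24, alignof = 8
0..24  pitch  (24B, 2-aligned)
within Info: state at 8
0 + 8 = 8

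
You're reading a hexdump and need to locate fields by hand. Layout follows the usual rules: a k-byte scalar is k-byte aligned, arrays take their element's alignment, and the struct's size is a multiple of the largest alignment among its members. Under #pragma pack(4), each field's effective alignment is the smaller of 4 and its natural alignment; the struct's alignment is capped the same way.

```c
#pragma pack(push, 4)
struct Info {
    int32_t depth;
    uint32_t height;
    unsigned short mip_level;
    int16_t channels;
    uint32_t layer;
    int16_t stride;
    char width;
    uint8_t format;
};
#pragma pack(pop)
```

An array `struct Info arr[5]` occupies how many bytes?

0..4  depth  (4B, 4-aligned)
4..8  height  (4B, 4-aligned)
8..10  mip_level  (2B, 2-aligned)
10..12  channels  (2B, 2-aligned)
12..16  layer  (4B, 4-aligned)
16..18  stride  (2B, 2-aligned)
18..19  width  (1B, 1-aligned)
19..20  format  (1B, 1-aligned)
sizeof = 20, alignof = 4
array of 5: 5 × 20 = 100

100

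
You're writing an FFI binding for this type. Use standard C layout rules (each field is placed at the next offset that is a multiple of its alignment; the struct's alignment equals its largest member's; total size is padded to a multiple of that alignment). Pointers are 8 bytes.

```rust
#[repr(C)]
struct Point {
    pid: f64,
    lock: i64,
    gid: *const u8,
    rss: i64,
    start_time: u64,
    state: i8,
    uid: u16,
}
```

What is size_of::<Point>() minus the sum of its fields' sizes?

pid at 0 (size 8, align 8) → ends 8
lock at 8 (size 8, align 8) → ends 16
gid at 16 (size 8, align 8) → ends 24
rss at 24 (size 8, align 8) → ends 32
start_time at 32 (size 8, align 8) → ends 40
state at 40 (size 1, align 1) → ends 41
pad 1 to align 2 for uid
uid at 42 (size 2, align 2) → ends 44
tail pad 4 to reach multiple of 8
total 48 bytes, alignment 8
data bytes 43, size 48 → padding 5

5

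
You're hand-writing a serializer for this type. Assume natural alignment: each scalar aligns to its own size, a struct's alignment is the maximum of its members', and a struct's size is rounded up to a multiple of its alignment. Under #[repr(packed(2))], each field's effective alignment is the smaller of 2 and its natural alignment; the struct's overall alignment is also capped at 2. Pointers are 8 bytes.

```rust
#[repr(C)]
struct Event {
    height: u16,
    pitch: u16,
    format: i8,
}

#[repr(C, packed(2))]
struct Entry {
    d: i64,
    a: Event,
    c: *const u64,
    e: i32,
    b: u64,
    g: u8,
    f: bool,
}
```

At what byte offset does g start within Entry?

34

Event: height at 0 (size 2, align 2) → ends 2; pitch at 2 (size 2, align 2) → ends 4; format at 4 (size 1, align 1) → ends 5; tail pad 1 to reach multiple of 2; total 6 bytes, alignment 2
d at 0 (size 8, align 2) → ends 8
a at 8 (size 6, align 2) → ends 14
c at 14 (size 8, align 2) → ends 22
e at 22 (size 4, align 2) → ends 26
b at 26 (size 8, align 2) → ends 34
g at 34 (size 1, align 1) → ends 35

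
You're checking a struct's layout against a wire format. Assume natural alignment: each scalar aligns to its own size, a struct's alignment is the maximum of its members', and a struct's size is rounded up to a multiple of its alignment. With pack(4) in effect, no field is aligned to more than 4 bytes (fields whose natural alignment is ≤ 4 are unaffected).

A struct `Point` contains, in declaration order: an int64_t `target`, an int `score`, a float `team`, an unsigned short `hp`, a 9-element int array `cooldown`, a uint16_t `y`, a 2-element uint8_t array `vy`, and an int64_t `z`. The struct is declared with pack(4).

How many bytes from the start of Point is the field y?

@0: target [8B, align 4] → 8
@8: score [4B, align 4] → 12
@12: team [4B, align 4] → 16
@16: hp [2B, align 2] → 18
+2 pad (align 4)
@20: cooldown [36B, align 4] → 56
@56: y [2B, align 2] → 58

56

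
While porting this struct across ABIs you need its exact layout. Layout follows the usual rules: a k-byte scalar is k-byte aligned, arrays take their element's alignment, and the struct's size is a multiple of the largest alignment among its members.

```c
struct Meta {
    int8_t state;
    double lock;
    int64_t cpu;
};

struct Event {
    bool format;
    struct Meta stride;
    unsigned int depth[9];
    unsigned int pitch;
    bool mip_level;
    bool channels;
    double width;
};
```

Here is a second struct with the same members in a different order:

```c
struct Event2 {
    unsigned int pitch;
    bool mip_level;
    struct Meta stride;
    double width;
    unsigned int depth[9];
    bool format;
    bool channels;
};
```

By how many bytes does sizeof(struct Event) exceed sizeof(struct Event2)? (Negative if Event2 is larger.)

Meta: @0: state [1B, align 1] → 1; +7 pad (align 8); @8: lock [8B, align 8] → 16; @16: cpu [8B, align 8] → 24; size 24, align 8
@0: format [1B, align 1] → 1
+7 pad (align 8)
@8: stride [24B, align 8] → 32
@32: depth [36B, align 4] → 68
@68: pitch [4B, align 4] → 72
@72: mip_level [1B, align 1] → 73
@73: channels [1B, align 1] → 74
+6 pad (align 8)
@80: width [8B, align 8] → 88
size 88, align 8
— Event2 —
@0: pitch [4B, align 4] → 4
@4: mip_level [1B, align 1] → 5
+3 pad (align 8)
@8: stride [24B, align 8] → 32
@32: width [8B, align 8] → 40
@40: depth [36B, align 4] → 76
@76: format [1B, align 1] → 77
@77: channels [1B, align 1] → 78
+2 tail pad (align 8)
size 80, align 8
88 − 80 = 8

8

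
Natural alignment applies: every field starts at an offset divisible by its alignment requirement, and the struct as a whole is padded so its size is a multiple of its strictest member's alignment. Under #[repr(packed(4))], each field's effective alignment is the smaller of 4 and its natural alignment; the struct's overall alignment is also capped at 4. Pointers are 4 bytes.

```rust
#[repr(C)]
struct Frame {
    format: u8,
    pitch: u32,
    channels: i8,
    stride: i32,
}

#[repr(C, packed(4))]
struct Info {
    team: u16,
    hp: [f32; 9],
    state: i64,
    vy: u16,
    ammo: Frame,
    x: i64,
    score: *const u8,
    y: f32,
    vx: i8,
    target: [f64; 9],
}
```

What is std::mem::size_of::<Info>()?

Frame: format at 0 (size 1, align 1) → ends 1; pad 3 to align 4 for pitch; pitch at 4 (size 4, align 4) → ends 8; channels at 8 (size 1, align 1) → ends 9; pad 3 to align 4 for stride; stride at 12 (size 4, align 4) → ends 16; total 16 bytes, alignment 4
team at 0 (size 2, align 2) → ends 2
pad 2 to align 4 for hp
hp at 4 (size 36, align 4) → ends 40
state at 40 (size 8, align 4) → ends 48
vy at 48 (size 2, align 2) → ends 50
pad 2 to align 4 for ammo
ammo at 52 (size 16, align 4) → ends 68
x at 68 (size 8, align 4) → ends 76
score at 76 (size 4, align 4) → ends 80
y at 80 (size 4, align 4) → ends 84
vx at 84 (size 1, align 1) → ends 85
pad 3 to align 4 for target
target at 88 (size 72, align 4) → ends 160
total 160 bytes, alignment 4

160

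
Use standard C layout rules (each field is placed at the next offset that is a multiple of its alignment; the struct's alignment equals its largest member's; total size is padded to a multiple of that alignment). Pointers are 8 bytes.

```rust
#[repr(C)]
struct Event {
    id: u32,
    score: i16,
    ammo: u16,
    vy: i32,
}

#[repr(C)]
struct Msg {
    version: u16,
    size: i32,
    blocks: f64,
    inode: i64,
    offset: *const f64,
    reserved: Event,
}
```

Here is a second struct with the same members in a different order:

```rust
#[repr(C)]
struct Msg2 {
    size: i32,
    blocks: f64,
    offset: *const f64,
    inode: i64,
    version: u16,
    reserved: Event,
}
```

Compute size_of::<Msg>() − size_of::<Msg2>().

Event: 0..4  id  (4B, 4-aligned); 4..6  score  (2B, 2-aligned); 6..8  ammo  (2B, 2-aligned); 8..12  vy  (4B, 4-aligned); sizeof = 12, alignof = 4
0..2  version  (2B, 2-aligned)
2..4  -- padding (2B)
4..8  size  (4B, 4-aligned)
8..16  blocks  (8B, 8-aligned)
16..24  inode  (8B, 8-aligned)
24..32  offset  (8B, 8-aligned)
32..44  reserved  (12B, 4-aligned)
44..48  -- tail padding (4B)
sizeof = 48, alignof = 8
— Msg2 —
0..4  size  (4B, 4-aligned)
4..8  -- padding (4B)
8..16  blocks  (8B, 8-aligned)
16..24  offset  (8B, 8-aligned)
24..32  inode  (8B, 8-aligned)
32..34  version  (2B, 2-aligned)
34..36  -- padding (2B)
36..48  reserved  (12B, 4-aligned)
sizeof = 48, alignof = 8
48 − 48 = 0

0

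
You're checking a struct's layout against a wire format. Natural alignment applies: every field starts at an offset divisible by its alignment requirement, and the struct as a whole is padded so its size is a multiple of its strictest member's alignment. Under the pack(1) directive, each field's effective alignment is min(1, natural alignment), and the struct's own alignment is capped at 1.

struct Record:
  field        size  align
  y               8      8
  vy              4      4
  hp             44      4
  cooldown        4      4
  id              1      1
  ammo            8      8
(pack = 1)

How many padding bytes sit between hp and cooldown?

0

y at 0 (size 8, align 1) → ends 8
vy at 8 (size 4, align 1) → ends 12
hp at 12 (size 44, align 1) → ends 56
cooldown at 56 (size 4, align 1) → ends 60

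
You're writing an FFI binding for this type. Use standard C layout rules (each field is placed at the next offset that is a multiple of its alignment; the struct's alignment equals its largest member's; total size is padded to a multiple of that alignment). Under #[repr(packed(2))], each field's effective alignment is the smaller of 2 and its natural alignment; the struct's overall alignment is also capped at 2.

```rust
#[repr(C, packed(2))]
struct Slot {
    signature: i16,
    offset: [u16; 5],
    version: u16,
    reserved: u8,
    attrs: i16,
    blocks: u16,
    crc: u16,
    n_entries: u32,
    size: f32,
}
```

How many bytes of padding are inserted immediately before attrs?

1

signature at 0 (size 2, align 2) → ends 2
offset at 2 (size 10, align 2) → ends 12
version at 12 (size 2, align 2) → ends 14
reserved at 14 (size 1, align 1) → ends 15
pad 1 to align 2 for attrs
attrs at 16 (size 2, align 2) → ends 18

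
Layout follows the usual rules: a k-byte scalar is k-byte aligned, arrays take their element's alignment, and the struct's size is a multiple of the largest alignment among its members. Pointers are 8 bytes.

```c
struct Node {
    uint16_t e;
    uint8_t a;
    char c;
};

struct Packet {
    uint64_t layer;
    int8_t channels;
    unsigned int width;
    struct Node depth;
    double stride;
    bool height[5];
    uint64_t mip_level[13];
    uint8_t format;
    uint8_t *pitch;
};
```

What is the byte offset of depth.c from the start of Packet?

Node: @0: e [2B, align 2] → 2; @2: a [1B, align 1] → 3; @3: c [1B, align 1] → 4; size 4, align 2
@0: layer [8B, align 8] → 8
@8: channels [1B, align 1] → 9
+3 pad (align 4)
@12: width [4B, align 4] → 16
@16: depth [4B, align 2] → 20
within Node: c at 3
16 + 3 = 19

19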